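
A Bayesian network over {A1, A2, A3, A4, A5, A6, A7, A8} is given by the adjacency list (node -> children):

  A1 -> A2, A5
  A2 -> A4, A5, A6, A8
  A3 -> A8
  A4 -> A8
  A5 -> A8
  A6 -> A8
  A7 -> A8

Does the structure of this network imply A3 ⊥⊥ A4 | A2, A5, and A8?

No

There are 5 undirected paths between A3 and A4; checking each against the conditioning set {A2, A5, A8}:
  1. A3 → A8 ← A6 ← A2 → A4 — A8:collider[open]; A6:chain[open]; A2:fork[blocks] ⇒ blocked
  2. A3 → A8 ← A2 → A4 — A8:collider[open]; A2:fork[blocks] ⇒ blocked
  3. A3 → A8 ← A5 ← A2 → A4 — A8:collider[open]; A5:chain[blocks]; A2:fork[blocks] ⇒ blocked
  4. A3 → A8 ← A5 ← A1 → A2 → A4 — A8:collider[open]; A5:chain[blocks]; A1:fork[open]; A2:chain[blocks] ⇒ blocked
  5. A3 → A8 ← A4 — A8:collider[open] ⇒ active
Since the path A3 → A8 ← A4 is active, A3 and A4 are not d-separated given {A2, A5, A8}.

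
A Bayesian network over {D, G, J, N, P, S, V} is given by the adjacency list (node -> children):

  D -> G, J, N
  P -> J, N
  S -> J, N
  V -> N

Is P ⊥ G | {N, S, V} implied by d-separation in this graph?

Enumerating the 4 paths from P to G and testing each for blocking by {N, S, V}:
Path 1: P → N ← D → G
  N is a collider and N is conditioned on, which opens it; D is a fork and D is not conditioned on — no node blocks this path, so it is active.
Path 2: P → N ← S → J ← D → G
  S is a fork here and S is conditioned on, so the path is blocked at S.
Path 3: P → J ← D → G
  J is a collider here and neither J nor any of its descendants is conditioned on, so the collider stays closed — the path is blocked at J.
Path 4: P → J ← S → N ← D → G
  J is a collider here and neither J nor any of its descendants is conditioned on, so the collider stays closed — the path is blocked at J.
At least one path is unblocked, so d-separation fails.

No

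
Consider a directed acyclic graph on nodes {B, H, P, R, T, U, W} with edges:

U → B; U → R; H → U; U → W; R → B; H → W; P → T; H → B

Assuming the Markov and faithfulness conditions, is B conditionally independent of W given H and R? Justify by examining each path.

We examine all 6 paths between B and W:
Path 1: B ← R ← U ← H → W
  R is a chain here and R is conditioned on, so the path is blocked at R.
Path 2: B ← R ← U → W
  R is a chain here and R is conditioned on, so the path is blocked at R.
Path 3: B ← H → U → W
  H is a fork here and H is conditioned on, so the path is blocked at H.
Path 4: B ← H → W
  H is a fork here and H is conditioned on, so the path is blocked at H.
Path 5: B ← U ← H → W
  H is a fork here and H is conditioned on, so the path is blocked at H.
Path 6: B ← U → W
  U is a fork and U is not conditioned on — no node blocks this path, so it is active.
Since the path B ← U → W is active, B and W are not d-separated given {H, R}.

No — B and W are not d-separated given {H, R}.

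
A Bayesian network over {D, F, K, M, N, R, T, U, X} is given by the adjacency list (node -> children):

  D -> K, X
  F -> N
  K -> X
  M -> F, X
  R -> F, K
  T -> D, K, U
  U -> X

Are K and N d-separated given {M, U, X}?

6 paths connect K and N; each must be blocked for d-separation to hold:
Path 1: K ← R → F → N
  R is a fork and R is not conditioned on; F is a chain and F is not conditioned on — no node blocks this path, so it is active.
Path 2: K → X ← M → F → N
  M is a fork here and M is conditioned on, so the path is blocked at M.
Path 3: K ← T → U → X ← M → F → N
  U is a chain here and U is conditioned on, so the path is blocked at U.
Path 4: K ← T → D → X ← M → F → N
  M is a fork here and M is conditioned on, so the path is blocked at M.
Path 5: K ← D → X ← M → F → N
  M is a fork here and M is conditioned on, so the path is blocked at M.
Path 6: K ← D ← T → U → X ← M → F → N
  U is a chain here and U is conditioned on, so the path is blocked at U.
Because an active path exists, K and N are not d-separated.

No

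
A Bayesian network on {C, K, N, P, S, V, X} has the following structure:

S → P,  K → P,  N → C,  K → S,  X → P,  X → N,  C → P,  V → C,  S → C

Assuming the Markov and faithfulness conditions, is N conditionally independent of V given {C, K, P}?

There are 4 undirected paths between N and V; checking each against the conditioning set {C, K, P}:
Path 1: N ← X → P ← S → C ← V
  X is a fork and X is not conditioned on; P is a collider and P is conditioned on, which opens it; S is a fork and S is not conditioned on; C is a collider and C is conditioned on, which opens it — no node blocks this path, so it is active.
Path 2: N ← X → P ← K → S → C ← V
  K is a fork here and K is conditioned on, so the path is blocked at K.
Path 3: N ← X → P ← C ← V
  C is a chain here and C is conditioned on, so the path is blocked at C.
Path 4: N → C ← V
  C is a collider and C is conditioned on, which opens it — no node blocks this path, so it is active.
At least one path is unblocked, so d-separation fails.

No — N and V are not d-separated given {C, K, P}.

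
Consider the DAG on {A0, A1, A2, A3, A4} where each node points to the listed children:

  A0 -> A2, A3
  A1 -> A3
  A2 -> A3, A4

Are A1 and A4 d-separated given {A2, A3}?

Enumerating the 2 paths from A1 to A4 and testing each for blocking by {A2, A3}:
Path 1: A1 → A3 ← A2 → A4
  A2 is a fork here and A2 is conditioned on, so the path is blocked at A2.
Path 2: A1 → A3 ← A0 → A2 → A4
  A2 is a chain here and A2 is conditioned on, so the path is blocked at A2.
Since every path is blocked, d-separation holds.

Yes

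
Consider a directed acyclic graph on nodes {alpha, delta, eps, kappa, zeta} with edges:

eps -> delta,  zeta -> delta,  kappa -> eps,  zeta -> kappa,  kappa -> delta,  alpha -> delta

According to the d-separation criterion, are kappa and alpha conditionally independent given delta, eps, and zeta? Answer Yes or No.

We examine all 3 paths between kappa and alpha:
  1. kappa ← zeta → delta ← alpha — zeta:fork[blocks]; delta:collider[open] ⇒ blocked
  2. kappa → delta ← alpha — delta:collider[open] ⇒ active
  3. kappa → eps → delta ← alpha — eps:chain[blocks]; delta:collider[open] ⇒ blocked
At least one path is unblocked, so d-separation fails.

No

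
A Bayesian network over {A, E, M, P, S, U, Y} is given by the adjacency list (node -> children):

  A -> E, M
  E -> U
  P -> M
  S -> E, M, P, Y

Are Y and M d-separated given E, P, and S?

There are 3 undirected paths between Y and M; checking each against the conditioning set {E, P, S}:
Path 1: Y ← S → M
  S is a fork here and S is conditioned on, so the path is blocked at S.
Path 2: Y ← S → E ← A → M
  S is a fork here and S is conditioned on, so the path is blocked at S.
Path 3: Y ← S → P → M
  S is a fork here and S is conditioned on, so the path is blocked at S.
All paths are blocked; Y ⊥ M | {E, P, S} holds.

Yes — Y and M are d-separated given {E, P, S}.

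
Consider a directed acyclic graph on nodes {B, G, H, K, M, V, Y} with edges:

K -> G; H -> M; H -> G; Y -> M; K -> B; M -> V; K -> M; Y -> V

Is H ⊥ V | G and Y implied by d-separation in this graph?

No

4 paths connect H and V; each must be blocked for d-separation to hold:
Path 1: H → M → V
  M is a chain and M is not conditioned on — no node blocks this path, so it is active.
Path 2: H → M ← Y → V
  M is a collider here and neither M nor any of its descendants is conditioned on, so the collider stays closed — the path is blocked at M.
Path 3: H → G ← K → M → V
  G is a collider and G is conditioned on, which opens it; K is a fork and K is not conditioned on; M is a chain and M is not conditioned on — no node blocks this path, so it is active.
Path 4: H → G ← K → M ← Y → V
  M is a collider here and neither M nor any of its descendants is conditioned on, so the collider stays closed — the path is blocked at M.
Because an active path exists, H and V are not d-separated.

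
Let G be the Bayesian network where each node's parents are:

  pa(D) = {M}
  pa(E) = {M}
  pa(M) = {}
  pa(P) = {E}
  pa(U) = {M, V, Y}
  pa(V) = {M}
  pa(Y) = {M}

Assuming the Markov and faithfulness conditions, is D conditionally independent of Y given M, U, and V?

Yes — D and Y are d-separated given {M, U, V}.

There are 3 undirected paths between D and Y; checking each against the conditioning set {M, U, V}:
Path 1: D ← M → V → U ← Y
  M is a fork here and M is conditioned on, so the path is blocked at M.
Path 2: D ← M → Y
  M is a fork here and M is conditioned on, so the path is blocked at M.
Path 3: D ← M → U ← Y
  M is a fork here and M is conditioned on, so the path is blocked at M.
Since every path is blocked, d-separation holds.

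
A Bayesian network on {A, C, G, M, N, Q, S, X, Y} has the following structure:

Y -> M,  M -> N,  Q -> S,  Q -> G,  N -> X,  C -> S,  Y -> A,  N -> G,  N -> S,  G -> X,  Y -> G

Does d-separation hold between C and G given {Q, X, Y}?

We examine all 4 paths between C and G:
Path 1: C → S ← Q → G
  S is a collider here and neither S nor any of its descendants is conditioned on, so the collider stays closed — the path is blocked at S.
Path 2: C → S ← N → G
  S is a collider here and neither S nor any of its descendants is conditioned on, so the collider stays closed — the path is blocked at S.
Path 3: C → S ← N → X ← G
  S is a collider here and neither S nor any of its descendants is conditioned on, so the collider stays closed — the path is blocked at S.
Path 4: C → S ← N ← M ← Y → G
  S is a collider here and neither S nor any of its descendants is conditioned on, so the collider stays closed — the path is blocked at S.
Every path is blocked, so C and G are d-separated given {Q, X, Y}.

Yes — C and G are d-separated given {Q, X, Y}.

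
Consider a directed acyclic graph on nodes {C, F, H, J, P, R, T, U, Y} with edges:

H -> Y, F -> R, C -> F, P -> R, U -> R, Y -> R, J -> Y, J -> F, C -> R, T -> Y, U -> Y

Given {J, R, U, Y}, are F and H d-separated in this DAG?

There are 5 undirected paths between F and H; checking each against the conditioning set {J, R, U, Y}:
Path 1: F ← C → R ← Y ← H
  Y is a chain here and Y is conditioned on, so the path is blocked at Y.
Path 2: F ← C → R ← U → Y ← H
  U is a fork here and U is conditioned on, so the path is blocked at U.
Path 3: F → R ← Y ← H
  Y is a chain here and Y is conditioned on, so the path is blocked at Y.
Path 4: F → R ← U → Y ← H
  U is a fork here and U is conditioned on, so the path is blocked at U.
Path 5: F ← J → Y ← H
  J is a fork here and J is conditioned on, so the path is blocked at J.
Since every path is blocked, d-separation holds.

Yes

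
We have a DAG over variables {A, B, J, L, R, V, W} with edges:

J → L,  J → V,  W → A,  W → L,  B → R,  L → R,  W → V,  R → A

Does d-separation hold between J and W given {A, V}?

No

3 paths connect J and W; each must be blocked for d-separation to hold:
Path 1: J → L ← W
  L is a collider and its descendant A is conditioned on, which opens it — no node blocks this path, so it is active.
Path 2: J → L → R → A ← W
  L is a chain and L is not conditioned on; R is a chain and R is not conditioned on; A is a collider and A is conditioned on, which opens it — no node blocks this path, so it is active.
Path 3: J → V ← W
  V is a collider and V is conditioned on, which opens it — no node blocks this path, so it is active.
At least one path is unblocked, so d-separation fails.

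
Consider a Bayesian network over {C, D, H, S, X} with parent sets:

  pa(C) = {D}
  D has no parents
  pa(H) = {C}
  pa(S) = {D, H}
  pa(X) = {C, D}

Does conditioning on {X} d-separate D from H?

Enumerating the 3 paths from D to H and testing each for blocking by {X}:
  1. D → S ← H — S:collider[blocks] ⇒ blocked
  2. D → C → H — C:chain[open] ⇒ active
  3. D → X ← C → H — X:collider[open]; C:fork[open] ⇒ active
Because an active path exists, D and H are not d-separated.

No — D and H are not d-separated given {X}.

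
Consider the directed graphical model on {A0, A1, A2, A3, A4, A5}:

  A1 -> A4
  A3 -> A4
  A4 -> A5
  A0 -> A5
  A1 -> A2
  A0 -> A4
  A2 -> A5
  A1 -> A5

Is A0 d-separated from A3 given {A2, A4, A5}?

No

There are 4 undirected paths between A0 and A3; checking each against the conditioning set {A2, A4, A5}:
Path 1: A0 → A5 ← A1 → A4 ← A3
  A5 is a collider and A5 is conditioned on, which opens it; A1 is a fork and A1 is not conditioned on; A4 is a collider and A4 is conditioned on, which opens it — no node blocks this path, so it is active.
Path 2: A0 → A5 ← A2 ← A1 → A4 ← A3
  A2 is a chain here and A2 is conditioned on, so the path is blocked at A2.
Path 3: A0 → A5 ← A4 ← A3
  A4 is a chain here and A4 is conditioned on, so the path is blocked at A4.
Path 4: A0 → A4 ← A3
  A4 is a collider and A4 is conditioned on, which opens it — no node blocks this path, so it is active.
Because an active path exists, A0 and A3 are not d-separated.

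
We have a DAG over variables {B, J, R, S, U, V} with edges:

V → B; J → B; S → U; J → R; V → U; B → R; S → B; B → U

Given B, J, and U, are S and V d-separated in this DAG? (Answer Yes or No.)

There are 4 undirected paths between S and V; checking each against the conditioning set {B, J, U}:
Path 1: S → B ← V
  B is a collider and B is conditioned on, which opens it — no node blocks this path, so it is active.
Path 2: S → B → U ← V
  B is a chain here and B is conditioned on, so the path is blocked at B.
Path 3: S → U ← B ← V
  B is a chain here and B is conditioned on, so the path is blocked at B.
Path 4: S → U ← V
  U is a collider and U is conditioned on, which opens it — no node blocks this path, so it is active.
Because an active path exists, S and V are not d-separated.

No — S and V are not d-separated given {B, J, U}.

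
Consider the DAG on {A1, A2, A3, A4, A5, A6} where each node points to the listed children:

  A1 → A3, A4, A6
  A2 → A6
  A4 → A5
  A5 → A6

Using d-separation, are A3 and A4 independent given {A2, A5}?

No — A3 and A4 are not d-separated given {A2, A5}.

We examine all 2 paths between A3 and A4:
Path 1: A3 ← A1 → A4
  A1 is a fork and A1 is not conditioned on — no node blocks this path, so it is active.
Path 2: A3 ← A1 → A6 ← A5 ← A4
  A6 is a collider here and neither A6 nor any of its descendants is conditioned on, so the collider stays closed — the path is blocked at A6.
Since the path A3 ← A1 → A4 is active, A3 and A4 are not d-separated given {A2, A5}.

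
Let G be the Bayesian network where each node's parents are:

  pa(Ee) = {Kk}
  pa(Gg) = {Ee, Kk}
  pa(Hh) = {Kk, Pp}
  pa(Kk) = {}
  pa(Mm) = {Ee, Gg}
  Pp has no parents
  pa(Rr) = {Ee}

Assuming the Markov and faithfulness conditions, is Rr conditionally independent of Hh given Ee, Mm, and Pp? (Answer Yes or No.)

Yes

3 paths connect Rr and Hh; each must be blocked for d-separation to hold:
Path 1: Rr ← Ee → Gg ← Kk → Hh
  Ee is a fork here and Ee is conditioned on, so the path is blocked at Ee.
Path 2: Rr ← Ee ← Kk → Hh
  Ee is a chain here and Ee is conditioned on, so the path is blocked at Ee.
Path 3: Rr ← Ee → Mm ← Gg ← Kk → Hh
  Ee is a fork here and Ee is conditioned on, so the path is blocked at Ee.
Since every path is blocked, d-separation holds.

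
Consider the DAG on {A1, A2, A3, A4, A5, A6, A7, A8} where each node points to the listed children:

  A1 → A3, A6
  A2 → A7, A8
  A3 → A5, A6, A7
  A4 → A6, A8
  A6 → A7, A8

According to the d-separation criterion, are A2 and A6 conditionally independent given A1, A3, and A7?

No — A2 and A6 are not d-separated given {A1, A3, A7}.

5 paths connect A2 and A6; each must be blocked for d-separation to hold:
Path 1: A2 → A8 ← A6
  A8 is a collider here and neither A8 nor any of its descendants is conditioned on, so the collider stays closed — the path is blocked at A8.
Path 2: A2 → A8 ← A4 → A6
  A8 is a collider here and neither A8 nor any of its descendants is conditioned on, so the collider stays closed — the path is blocked at A8.
Path 3: A2 → A7 ← A6
  A7 is a collider and A7 is conditioned on, which opens it — no node blocks this path, so it is active.
Path 4: A2 → A7 ← A3 → A6
  A3 is a fork here and A3 is conditioned on, so the path is blocked at A3.
Path 5: A2 → A7 ← A3 ← A1 → A6
  A3 is a chain here and A3 is conditioned on, so the path is blocked at A3.
At least one path is unblocked, so d-separation fails.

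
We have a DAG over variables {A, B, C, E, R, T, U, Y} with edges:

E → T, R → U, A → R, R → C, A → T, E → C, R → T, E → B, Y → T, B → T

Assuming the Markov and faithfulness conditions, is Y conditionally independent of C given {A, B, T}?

We examine all 4 paths between Y and C:
Path 1: Y → T ← R → C
  T is a collider and T is conditioned on, which opens it; R is a fork and R is not conditioned on — no node blocks this path, so it is active.
Path 2: Y → T ← E → C
  T is a collider and T is conditioned on, which opens it; E is a fork and E is not conditioned on — no node blocks this path, so it is active.
Path 3: Y → T ← A → R → C
  A is a fork here and A is conditioned on, so the path is blocked at A.
Path 4: Y → T ← B ← E → C
  B is a chain here and B is conditioned on, so the path is blocked at B.
Since the path Y → T ← R → C is active, Y and C are not d-separated given {A, B, T}.

No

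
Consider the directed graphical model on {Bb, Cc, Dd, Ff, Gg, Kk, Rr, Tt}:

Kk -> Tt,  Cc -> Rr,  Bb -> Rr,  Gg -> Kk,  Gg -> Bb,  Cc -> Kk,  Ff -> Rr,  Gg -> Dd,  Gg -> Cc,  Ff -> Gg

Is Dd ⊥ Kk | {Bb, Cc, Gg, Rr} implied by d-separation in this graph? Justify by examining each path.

Yes

Enumerating the 4 paths from Dd to Kk and testing each for blocking by {Bb, Cc, Gg, Rr}:
  1. Dd ← Gg → Kk — Gg:fork[blocks] ⇒ blocked
  2. Dd ← Gg → Bb → Rr ← Cc → Kk — Gg:fork[blocks]; Bb:chain[blocks]; Rr:collider[open]; Cc:fork[blocks] ⇒ blocked
  3. Dd ← Gg ← Ff → Rr ← Cc → Kk — Gg:chain[blocks]; Ff:fork[open]; Rr:collider[open]; Cc:fork[blocks] ⇒ blocked
  4. Dd ← Gg → Cc → Kk — Gg:fork[blocks]; Cc:chain[blocks] ⇒ blocked
Since every path is blocked, d-separation holds.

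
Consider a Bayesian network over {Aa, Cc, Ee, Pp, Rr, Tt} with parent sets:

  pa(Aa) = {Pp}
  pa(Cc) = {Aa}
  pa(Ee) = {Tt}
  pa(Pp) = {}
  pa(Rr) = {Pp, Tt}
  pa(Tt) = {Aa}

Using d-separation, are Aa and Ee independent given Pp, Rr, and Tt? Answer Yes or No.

We examine all 2 paths between Aa and Ee:
Path 1: Aa → Tt → Ee
  Tt is a chain here and Tt is conditioned on, so the path is blocked at Tt.
Path 2: Aa ← Pp → Rr ← Tt → Ee
  Pp is a fork here and Pp is conditioned on, so the path is blocked at Pp.
Every path is blocked, so Aa and Ee are d-separated given {Pp, Rr, Tt}.

Yes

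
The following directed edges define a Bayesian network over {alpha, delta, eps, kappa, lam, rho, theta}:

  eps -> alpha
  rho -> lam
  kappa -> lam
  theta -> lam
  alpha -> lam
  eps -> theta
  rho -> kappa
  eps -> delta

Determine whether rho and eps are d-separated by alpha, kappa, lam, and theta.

Yes — rho and eps are d-separated given {alpha, kappa, lam, theta}.

Enumerating the 4 paths from rho to eps and testing each for blocking by {alpha, kappa, lam, theta}:
Path 1: rho → kappa → lam ← theta ← eps
  kappa is a chain here and kappa is conditioned on, so the path is blocked at kappa.
Path 2: rho → kappa → lam ← alpha ← eps
  kappa is a chain here and kappa is conditioned on, so the path is blocked at kappa.
Path 3: rho → lam ← theta ← eps
  theta is a chain here and theta is conditioned on, so the path is blocked at theta.
Path 4: rho → lam ← alpha ← eps
  alpha is a chain here and alpha is conditioned on, so the path is blocked at alpha.
All paths are blocked; rho ⊥ eps | {alpha, kappa, lam, theta} holds.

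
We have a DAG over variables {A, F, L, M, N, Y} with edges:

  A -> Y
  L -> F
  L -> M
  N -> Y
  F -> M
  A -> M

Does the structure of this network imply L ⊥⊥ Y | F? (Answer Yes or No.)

2 paths connect L and Y; each must be blocked for d-separation to hold:
Path 1: L → M ← A → Y
  M is a collider here and neither M nor any of its descendants is conditioned on, so the collider stays closed — the path is blocked at M.
Path 2: L → F → M ← A → Y
  F is a chain here and F is conditioned on, so the path is blocked at F.
All paths are blocked; L ⊥ Y | {F} holds.

Yes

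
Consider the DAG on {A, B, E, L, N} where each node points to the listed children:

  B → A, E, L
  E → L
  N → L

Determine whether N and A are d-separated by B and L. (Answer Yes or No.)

Enumerating the 2 paths from N to A and testing each for blocking by {B, L}:
Path 1: N → L ← B → A
  B is a fork here and B is conditioned on, so the path is blocked at B.
Path 2: N → L ← E ← B → A
  B is a fork here and B is conditioned on, so the path is blocked at B.
All paths are blocked; N ⊥ A | {B, L} holds.

Yes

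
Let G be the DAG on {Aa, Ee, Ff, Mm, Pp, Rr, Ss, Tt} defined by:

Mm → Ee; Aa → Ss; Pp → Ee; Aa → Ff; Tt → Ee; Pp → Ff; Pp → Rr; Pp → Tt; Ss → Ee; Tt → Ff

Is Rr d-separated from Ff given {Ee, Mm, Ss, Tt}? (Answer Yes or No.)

There are 5 undirected paths between Rr and Ff; checking each against the conditioning set {Ee, Mm, Ss, Tt}:
Path 1: Rr ← Pp → Ff
  Pp is a fork and Pp is not conditioned on — no node blocks this path, so it is active.
Path 2: Rr ← Pp → Tt → Ff
  Tt is a chain here and Tt is conditioned on, so the path is blocked at Tt.
Path 3: Rr ← Pp → Tt → Ee ← Ss ← Aa → Ff
  Tt is a chain here and Tt is conditioned on, so the path is blocked at Tt.
Path 4: Rr ← Pp → Ee ← Tt → Ff
  Tt is a fork here and Tt is conditioned on, so the path is blocked at Tt.
Path 5: Rr ← Pp → Ee ← Ss ← Aa → Ff
  Ss is a chain here and Ss is conditioned on, so the path is blocked at Ss.
At least one path is unblocked, so d-separation fails.

No — Rr and Ff are not d-separated given {Ee, Mm, Ss, Tt}.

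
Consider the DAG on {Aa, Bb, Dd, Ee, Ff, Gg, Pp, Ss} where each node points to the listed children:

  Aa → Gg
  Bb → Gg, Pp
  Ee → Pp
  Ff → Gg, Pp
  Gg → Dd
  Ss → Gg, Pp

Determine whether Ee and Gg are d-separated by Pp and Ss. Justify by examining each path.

There are 3 undirected paths between Ee and Gg; checking each against the conditioning set {Pp, Ss}:
Path 1: Ee → Pp ← Bb → Gg
  Pp is a collider and Pp is conditioned on, which opens it; Bb is a fork and Bb is not conditioned on — no node blocks this path, so it is active.
Path 2: Ee → Pp ← Ss → Gg
  Ss is a fork here and Ss is conditioned on, so the path is blocked at Ss.
Path 3: Ee → Pp ← Ff → Gg
  Pp is a collider and Pp is conditioned on, which opens it; Ff is a fork and Ff is not conditioned on — no node blocks this path, so it is active.
Since the path Ee → Pp ← Bb → Gg is active, Ee and Gg are not d-separated given {Pp, Ss}.

No — Ee and Gg are not d-separated given {Pp, Ss}.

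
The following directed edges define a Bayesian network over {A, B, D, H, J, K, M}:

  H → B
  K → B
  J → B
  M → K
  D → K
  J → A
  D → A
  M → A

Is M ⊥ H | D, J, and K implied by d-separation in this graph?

4 paths connect M and H; each must be blocked for d-separation to hold:
Path 1: M → K → B ← H
  K is a chain here and K is conditioned on, so the path is blocked at K.
Path 2: M → K ← D → A ← J → B ← H
  D is a fork here and D is conditioned on, so the path is blocked at D.
Path 3: M → A ← D → K → B ← H
  A is a collider here and neither A nor any of its descendants is conditioned on, so the collider stays closed — the path is blocked at A.
Path 4: M → A ← J → B ← H
  A is a collider here and neither A nor any of its descendants is conditioned on, so the collider stays closed — the path is blocked at A.
Every path is blocked, so M and H are d-separated given {D, J, K}.

Yes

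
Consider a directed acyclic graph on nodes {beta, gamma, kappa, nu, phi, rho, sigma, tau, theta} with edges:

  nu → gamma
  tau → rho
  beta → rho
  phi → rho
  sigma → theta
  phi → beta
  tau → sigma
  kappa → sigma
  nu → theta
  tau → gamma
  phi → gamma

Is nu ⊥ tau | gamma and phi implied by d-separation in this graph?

No

There are 4 undirected paths between nu and tau; checking each against the conditioning set {gamma, phi}:
Path 1: nu → theta ← sigma ← tau
  theta is a collider here and neither theta nor any of its descendants is conditioned on, so the collider stays closed — the path is blocked at theta.
Path 2: nu → gamma ← tau
  gamma is a collider and gamma is conditioned on, which opens it — no node blocks this path, so it is active.
Path 3: nu → gamma ← phi → beta → rho ← tau
  phi is a fork here and phi is conditioned on, so the path is blocked at phi.
Path 4: nu → gamma ← phi → rho ← tau
  phi is a fork here and phi is conditioned on, so the path is blocked at phi.
Because an active path exists, nu and tau are not d-separated.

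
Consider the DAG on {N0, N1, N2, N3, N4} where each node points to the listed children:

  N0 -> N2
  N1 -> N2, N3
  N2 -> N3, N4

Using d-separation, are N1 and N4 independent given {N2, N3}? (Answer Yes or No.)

Yes — N1 and N4 are d-separated given {N2, N3}.

Enumerating the 2 paths from N1 to N4 and testing each for blocking by {N2, N3}:
Path 1: N1 → N2 → N4
  N2 is a chain here and N2 is conditioned on, so the path is blocked at N2.
Path 2: N1 → N3 ← N2 → N4
  N2 is a fork here and N2 is conditioned on, so the path is blocked at N2.
All paths are blocked; N1 ⊥ N4 | {N2, N3} holds.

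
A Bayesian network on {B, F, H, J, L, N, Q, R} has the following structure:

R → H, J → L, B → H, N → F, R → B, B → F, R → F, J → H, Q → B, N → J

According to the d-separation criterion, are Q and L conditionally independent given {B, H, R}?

Enumerating the 6 paths from Q to L and testing each for blocking by {B, H, R}:
Path 1: Q → B → H ← J → L
  B is a chain here and B is conditioned on, so the path is blocked at B.
Path 2: Q → B → H ← R → F ← N → J → L
  B is a chain here and B is conditioned on, so the path is blocked at B.
Path 3: Q → B ← R → H ← J → L
  R is a fork here and R is conditioned on, so the path is blocked at R.
Path 4: Q → B ← R → F ← N → J → L
  R is a fork here and R is conditioned on, so the path is blocked at R.
Path 5: Q → B → F ← N → J → L
  B is a chain here and B is conditioned on, so the path is blocked at B.
Path 6: Q → B → F ← R → H ← J → L
  B is a chain here and B is conditioned on, so the path is blocked at B.
Since every path is blocked, d-separation holds.

Yes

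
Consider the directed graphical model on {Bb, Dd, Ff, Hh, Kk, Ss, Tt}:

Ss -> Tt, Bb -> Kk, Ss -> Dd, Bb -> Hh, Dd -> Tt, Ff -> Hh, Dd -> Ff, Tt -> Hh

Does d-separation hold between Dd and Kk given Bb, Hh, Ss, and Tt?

There are 3 undirected paths between Dd and Kk; checking each against the conditioning set {Bb, Hh, Ss, Tt}:
  1. Dd ← Ss → Tt → Hh ← Bb → Kk — Ss:fork[blocks]; Tt:chain[blocks]; Hh:collider[open]; Bb:fork[blocks] ⇒ blocked
  2. Dd → Ff → Hh ← Bb → Kk — Ff:chain[open]; Hh:collider[open]; Bb:fork[blocks] ⇒ blocked
  3. Dd → Tt → Hh ← Bb → Kk — Tt:chain[blocks]; Hh:collider[open]; Bb:fork[blocks] ⇒ blocked
Since every path is blocked, d-separation holds.

Yes — Dd and Kk are d-separated given {Bb, Hh, Ss, Tt}.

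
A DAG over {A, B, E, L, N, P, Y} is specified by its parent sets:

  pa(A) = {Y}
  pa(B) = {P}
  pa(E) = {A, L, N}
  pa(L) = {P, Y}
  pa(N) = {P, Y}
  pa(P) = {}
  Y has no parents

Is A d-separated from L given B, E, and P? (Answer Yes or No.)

No

There are 6 undirected paths between A and L; checking each against the conditioning set {B, E, P}:
Path 1: A → E ← N ← P → L
  P is a fork here and P is conditioned on, so the path is blocked at P.
Path 2: A → E ← N ← Y → L
  E is a collider and E is conditioned on, which opens it; N is a chain and N is not conditioned on; Y is a fork and Y is not conditioned on — no node blocks this path, so it is active.
Path 3: A → E ← L
  E is a collider and E is conditioned on, which opens it — no node blocks this path, so it is active.
Path 4: A ← Y → N ← P → L
  P is a fork here and P is conditioned on, so the path is blocked at P.
Path 5: A ← Y → N → E ← L
  Y is a fork and Y is not conditioned on; N is a chain and N is not conditioned on; E is a collider and E is conditioned on, which opens it — no node blocks this path, so it is active.
Path 6: A ← Y → L
  Y is a fork and Y is not conditioned on — no node blocks this path, so it is active.
At least one path is unblocked, so d-separation fails.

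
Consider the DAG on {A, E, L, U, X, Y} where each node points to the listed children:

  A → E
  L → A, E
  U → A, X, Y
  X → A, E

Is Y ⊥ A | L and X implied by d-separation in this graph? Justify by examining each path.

4 paths connect Y and A; each must be blocked for d-separation to hold:
Path 1: Y ← U → X → E ← A
  X is a chain here and X is conditioned on, so the path is blocked at X.
Path 2: Y ← U → X → E ← L → A
  X is a chain here and X is conditioned on, so the path is blocked at X.
Path 3: Y ← U → X → A
  X is a chain here and X is conditioned on, so the path is blocked at X.
Path 4: Y ← U → A
  U is a fork and U is not conditioned on — no node blocks this path, so it is active.
Because an active path exists, Y and A are not d-separated.

No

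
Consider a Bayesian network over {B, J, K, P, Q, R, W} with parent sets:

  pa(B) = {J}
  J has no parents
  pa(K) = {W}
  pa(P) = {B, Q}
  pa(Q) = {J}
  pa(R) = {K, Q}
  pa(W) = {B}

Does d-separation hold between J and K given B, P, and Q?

Yes — J and K are d-separated given {B, P, Q}.

We examine all 4 paths between J and K:
Path 1: J → Q → P ← B → W → K
  Q is a chain here and Q is conditioned on, so the path is blocked at Q.
Path 2: J → Q → R ← K
  Q is a chain here and Q is conditioned on, so the path is blocked at Q.
Path 3: J → B → P ← Q → R ← K
  B is a chain here and B is conditioned on, so the path is blocked at B.
Path 4: J → B → W → K
  B is a chain here and B is conditioned on, so the path is blocked at B.
All paths are blocked; J ⊥ K | {B, P, Q} holds.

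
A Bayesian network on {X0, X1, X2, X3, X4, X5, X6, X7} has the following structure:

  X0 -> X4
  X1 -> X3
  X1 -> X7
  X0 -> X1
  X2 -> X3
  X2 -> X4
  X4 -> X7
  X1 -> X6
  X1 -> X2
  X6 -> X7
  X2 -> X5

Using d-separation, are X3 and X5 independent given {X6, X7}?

5 paths connect X3 and X5; each must be blocked for d-separation to hold:
  1. X3 ← X2 → X5 — X2:fork[open] ⇒ active
  2. X3 ← X1 ← X0 → X4 ← X2 → X5 — X1:chain[open]; X0:fork[open]; X4:collider[open]; X2:fork[open] ⇒ active
  3. X3 ← X1 → X7 ← X4 ← X2 → X5 — X1:fork[open]; X7:collider[open]; X4:chain[open]; X2:fork[open] ⇒ active
  4. X3 ← X1 → X2 → X5 — X1:fork[open]; X2:chain[open] ⇒ active
  5. X3 ← X1 → X6 → X7 ← X4 ← X2 → X5 — X1:fork[open]; X6:chain[blocks]; X7:collider[open]; X4:chain[open]; X2:fork[open] ⇒ blocked
At least one path is unblocked, so d-separation fails.

No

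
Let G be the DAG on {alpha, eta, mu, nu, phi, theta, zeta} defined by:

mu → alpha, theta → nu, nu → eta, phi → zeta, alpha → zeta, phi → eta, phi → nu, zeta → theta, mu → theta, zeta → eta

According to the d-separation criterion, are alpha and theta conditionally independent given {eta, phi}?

There are 6 undirected paths between alpha and theta; checking each against the conditioning set {eta, phi}:
Path 1: alpha ← mu → theta
  mu is a fork and mu is not conditioned on — no node blocks this path, so it is active.
Path 2: alpha → zeta → eta ← nu ← theta
  zeta is a chain and zeta is not conditioned on; eta is a collider and eta is conditioned on, which opens it; nu is a chain and nu is not conditioned on — no node blocks this path, so it is active.
Path 3: alpha → zeta → eta ← phi → nu ← theta
  phi is a fork here and phi is conditioned on, so the path is blocked at phi.
Path 4: alpha → zeta ← phi → eta ← nu ← theta
  phi is a fork here and phi is conditioned on, so the path is blocked at phi.
Path 5: alpha → zeta ← phi → nu ← theta
  phi is a fork here and phi is conditioned on, so the path is blocked at phi.
Path 6: alpha → zeta → theta
  zeta is a chain and zeta is not conditioned on — no node blocks this path, so it is active.
Since the path alpha ← mu → theta is active, alpha and theta are not d-separated given {eta, phi}.

No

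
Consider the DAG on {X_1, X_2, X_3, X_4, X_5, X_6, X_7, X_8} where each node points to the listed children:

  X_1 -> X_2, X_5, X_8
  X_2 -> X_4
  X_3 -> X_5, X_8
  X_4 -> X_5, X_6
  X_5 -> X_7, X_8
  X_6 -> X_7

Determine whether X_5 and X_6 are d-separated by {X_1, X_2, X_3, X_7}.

No

Enumerating the 5 paths from X_5 to X_6 and testing each for blocking by {X_1, X_2, X_3, X_7}:
Path 1: X_5 ← X_1 → X_2 → X_4 → X_6
  X_1 is a fork here and X_1 is conditioned on, so the path is blocked at X_1.
Path 2: X_5 ← X_3 → X_8 ← X_1 → X_2 → X_4 → X_6
  X_3 is a fork here and X_3 is conditioned on, so the path is blocked at X_3.
Path 3: X_5 ← X_4 → X_6
  X_4 is a fork and X_4 is not conditioned on — no node blocks this path, so it is active.
Path 4: X_5 → X_8 ← X_1 → X_2 → X_4 → X_6
  X_8 is a collider here and neither X_8 nor any of its descendants is conditioned on, so the collider stays closed — the path is blocked at X_8.
Path 5: X_5 → X_7 ← X_6
  X_7 is a collider and X_7 is conditioned on, which opens it — no node blocks this path, so it is active.
Since the path X_5 ← X_4 → X_6 is active, X_5 and X_6 are not d-separated given {X_1, X_2, X_3, X_7}.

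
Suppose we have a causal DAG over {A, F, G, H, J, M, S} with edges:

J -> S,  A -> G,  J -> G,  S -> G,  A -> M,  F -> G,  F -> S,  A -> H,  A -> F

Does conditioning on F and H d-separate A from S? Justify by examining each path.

Yes

6 paths connect A and S; each must be blocked for d-separation to hold:
  1. A → G ← S — G:collider[blocks] ⇒ blocked
  2. A → G ← J → S — G:collider[blocks]; J:fork[open] ⇒ blocked
  3. A → G ← F → S — G:collider[blocks]; F:fork[blocks] ⇒ blocked
  4. A → F → S — F:chain[blocks] ⇒ blocked
  5. A → F → G ← S — F:chain[blocks]; G:collider[blocks] ⇒ blocked
  6. A → F → G ← J → S — F:chain[blocks]; G:collider[blocks]; J:fork[open] ⇒ blocked
Every path is blocked, so A and S are d-separated given {F, H}.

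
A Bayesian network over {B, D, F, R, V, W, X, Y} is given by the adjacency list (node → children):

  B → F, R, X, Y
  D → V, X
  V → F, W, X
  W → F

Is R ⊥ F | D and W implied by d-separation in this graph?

5 paths connect R and F; each must be blocked for d-separation to hold:
Path 1: R ← B → X ← D → V → W → F
  X is a collider here and neither X nor any of its descendants is conditioned on, so the collider stays closed — the path is blocked at X.
Path 2: R ← B → X ← D → V → F
  X is a collider here and neither X nor any of its descendants is conditioned on, so the collider stays closed — the path is blocked at X.
Path 3: R ← B → X ← V → W → F
  X is a collider here and neither X nor any of its descendants is conditioned on, so the collider stays closed — the path is blocked at X.
Path 4: R ← B → X ← V → F
  X is a collider here and neither X nor any of its descendants is conditioned on, so the collider stays closed — the path is blocked at X.
Path 5: R ← B → F
  B is a fork and B is not conditioned on — no node blocks this path, so it is active.
Because an active path exists, R and F are not d-separated.

No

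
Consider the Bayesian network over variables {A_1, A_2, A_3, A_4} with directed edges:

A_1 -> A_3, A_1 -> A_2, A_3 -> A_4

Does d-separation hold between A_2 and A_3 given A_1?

Only one path connects A_2 and A_3:
Path 1: A_2 ← A_1 → A_3
  A_1 is a fork here and A_1 is conditioned on, so the path is blocked at A_1.
Since every path is blocked, d-separation holds.

Yes — A_2 and A_3 are d-separated given {A_1}.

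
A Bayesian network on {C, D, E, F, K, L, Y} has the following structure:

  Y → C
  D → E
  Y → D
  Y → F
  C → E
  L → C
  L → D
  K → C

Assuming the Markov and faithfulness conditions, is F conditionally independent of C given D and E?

No

There are 3 undirected paths between F and C; checking each against the conditioning set {D, E}:
  1. F ← Y → C — Y:fork[open] ⇒ active
  2. F ← Y → D → E ← C — Y:fork[open]; D:chain[blocks]; E:collider[open] ⇒ blocked
  3. F ← Y → D ← L → C — Y:fork[open]; D:collider[open]; L:fork[open] ⇒ active
Because an active path exists, F and C are not d-separated.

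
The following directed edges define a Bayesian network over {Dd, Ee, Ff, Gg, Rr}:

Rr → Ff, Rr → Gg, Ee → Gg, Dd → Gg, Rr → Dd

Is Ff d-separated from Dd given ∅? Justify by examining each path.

There are 2 undirected paths between Ff and Dd; checking each against the conditioning set ∅:
  1. Ff ← Rr → Gg ← Dd — Rr:fork[open]; Gg:collider[blocks] ⇒ blocked
  2. Ff ← Rr → Dd — Rr:fork[open] ⇒ active
At least one path is unblocked, so d-separation fails.

No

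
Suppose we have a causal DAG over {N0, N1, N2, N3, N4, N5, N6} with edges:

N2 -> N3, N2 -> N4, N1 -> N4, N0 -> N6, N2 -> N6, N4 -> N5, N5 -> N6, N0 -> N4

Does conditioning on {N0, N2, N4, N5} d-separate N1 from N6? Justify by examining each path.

There are 3 undirected paths between N1 and N6; checking each against the conditioning set {N0, N2, N4, N5}:
Path 1: N1 → N4 → N5 → N6
  N4 is a chain here and N4 is conditioned on, so the path is blocked at N4.
Path 2: N1 → N4 ← N2 → N6
  N2 is a fork here and N2 is conditioned on, so the path is blocked at N2.
Path 3: N1 → N4 ← N0 → N6
  N0 is a fork here and N0 is conditioned on, so the path is blocked at N0.
Every path is blocked, so N1 and N6 are d-separated given {N0, N2, N4, N5}.

Yes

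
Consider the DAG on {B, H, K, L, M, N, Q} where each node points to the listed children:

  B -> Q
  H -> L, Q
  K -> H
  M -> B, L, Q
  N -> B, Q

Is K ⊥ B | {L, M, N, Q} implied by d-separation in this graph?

We examine all 6 paths between K and B:
Path 1: K → H → L ← M → B
  M is a fork here and M is conditioned on, so the path is blocked at M.
Path 2: K → H → L ← M → Q ← B
  M is a fork here and M is conditioned on, so the path is blocked at M.
Path 3: K → H → L ← M → Q ← N → B
  M is a fork here and M is conditioned on, so the path is blocked at M.
Path 4: K → H → Q ← B
  H is a chain and H is not conditioned on; Q is a collider and Q is conditioned on, which opens it — no node blocks this path, so it is active.
Path 5: K → H → Q ← M → B
  M is a fork here and M is conditioned on, so the path is blocked at M.
Path 6: K → H → Q ← N → B
  N is a fork here and N is conditioned on, so the path is blocked at N.
Because an active path exists, K and B are not d-separated.

No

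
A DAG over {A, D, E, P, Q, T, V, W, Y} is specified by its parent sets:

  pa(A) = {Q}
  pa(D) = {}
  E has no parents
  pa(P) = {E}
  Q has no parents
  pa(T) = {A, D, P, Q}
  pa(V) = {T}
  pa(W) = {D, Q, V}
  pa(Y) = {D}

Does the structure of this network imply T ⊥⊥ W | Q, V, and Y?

Enumerating the 4 paths from T to W and testing each for blocking by {Q, V, Y}:
Path 1: T → V → W
  V is a chain here and V is conditioned on, so the path is blocked at V.
Path 2: T ← D → W
  D is a fork and D is not conditioned on — no node blocks this path, so it is active.
Path 3: T ← Q → W
  Q is a fork here and Q is conditioned on, so the path is blocked at Q.
Path 4: T ← A ← Q → W
  Q is a fork here and Q is conditioned on, so the path is blocked at Q.
At least one path is unblocked, so d-separation fails.

No — T and W are not d-separated given {Q, V, Y}.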